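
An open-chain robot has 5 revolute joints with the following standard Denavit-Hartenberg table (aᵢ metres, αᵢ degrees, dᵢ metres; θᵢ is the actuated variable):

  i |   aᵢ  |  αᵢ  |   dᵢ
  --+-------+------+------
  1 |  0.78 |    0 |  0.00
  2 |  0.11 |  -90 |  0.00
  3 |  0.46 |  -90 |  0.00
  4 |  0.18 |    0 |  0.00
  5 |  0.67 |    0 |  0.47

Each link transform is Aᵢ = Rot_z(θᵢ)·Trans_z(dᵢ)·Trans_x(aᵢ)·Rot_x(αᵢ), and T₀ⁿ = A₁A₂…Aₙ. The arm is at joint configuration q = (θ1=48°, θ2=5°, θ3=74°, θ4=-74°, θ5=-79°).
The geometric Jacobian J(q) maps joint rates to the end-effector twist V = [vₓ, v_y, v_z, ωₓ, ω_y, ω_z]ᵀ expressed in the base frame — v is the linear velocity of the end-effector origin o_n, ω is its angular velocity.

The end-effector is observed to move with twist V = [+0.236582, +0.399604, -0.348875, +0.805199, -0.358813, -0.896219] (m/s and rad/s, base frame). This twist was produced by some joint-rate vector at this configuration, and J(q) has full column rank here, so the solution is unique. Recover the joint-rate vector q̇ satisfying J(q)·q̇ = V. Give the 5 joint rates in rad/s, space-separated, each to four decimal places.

-0.2240 -0.7290 -0.8590 0.0020 -0.2080

o_n = [-0.0794, 0.5746, -0.0456]
J₁: ẑ×o_n = [-0.5746, -0.0794, 0.0000], ω = ẑ
J2: z=[0.0000, 0.0000, 1.0000] o=[0.5219, 0.5797, 0.0000] → [0.0050, -0.6013, 0.0000, 0.0000, 0.0000, 1.0000]
J3: z=[-0.7986, 0.6018, 0.0000] o=[0.5881, 0.6675, 0.0000] → [-0.0274, -0.0364, 0.4759, -0.7986, 0.6018, 0.0000]
J4: z=[-0.5785, -0.7677, -0.2756] o=[0.6644, 0.7688, -0.4422] → [-0.3580, 0.4345, -0.4587, -0.5785, -0.7677, -0.2756]
J5: z=[-0.5785, -0.7677, -0.2756] o=[0.5345, 0.8838, -0.4899] → [-0.4263, 0.4262, -0.2924, -0.5785, -0.7677, -0.2756]
q̇ = J⁺·V = [-0.2240, -0.7290, -0.8590, 0.0020, -0.2080]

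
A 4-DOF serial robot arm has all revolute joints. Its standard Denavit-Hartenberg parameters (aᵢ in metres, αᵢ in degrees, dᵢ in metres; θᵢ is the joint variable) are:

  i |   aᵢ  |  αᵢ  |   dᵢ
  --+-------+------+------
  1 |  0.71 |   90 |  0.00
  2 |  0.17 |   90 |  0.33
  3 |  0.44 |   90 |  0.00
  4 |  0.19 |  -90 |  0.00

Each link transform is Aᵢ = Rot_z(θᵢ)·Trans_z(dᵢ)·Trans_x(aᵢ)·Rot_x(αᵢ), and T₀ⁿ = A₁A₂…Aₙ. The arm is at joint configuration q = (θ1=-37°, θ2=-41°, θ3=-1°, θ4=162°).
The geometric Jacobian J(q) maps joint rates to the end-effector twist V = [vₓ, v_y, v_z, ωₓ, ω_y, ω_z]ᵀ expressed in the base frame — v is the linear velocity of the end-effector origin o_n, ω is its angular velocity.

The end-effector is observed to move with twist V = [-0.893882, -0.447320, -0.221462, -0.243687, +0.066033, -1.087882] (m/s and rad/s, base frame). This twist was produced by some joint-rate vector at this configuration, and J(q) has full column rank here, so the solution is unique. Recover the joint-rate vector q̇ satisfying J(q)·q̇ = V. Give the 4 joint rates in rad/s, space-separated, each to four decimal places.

o_n = [0.5991, -0.8590, -0.3259]
J₁: ẑ×o_n = [0.8590, 0.5991, -0.0000], ω = ẑ
J2: z=[-0.6018, -0.7986, 0.0000] o=[0.5670, -0.4273, 0.0000] → [0.2603, -0.1962, 0.2854, -0.6018, -0.7986, 0.0000]
J3: z=[-0.5240, 0.3948, -0.7547] o=[0.4709, -0.7681, -0.1115] → [-0.1533, -0.2091, -0.0030, -0.5240, 0.3948, -0.7547]
J4: z=[0.5912, 0.8064, 0.0114] o=[0.7407, -0.9617, -0.4002] → [0.0587, -0.0455, 0.1749, 0.5912, 0.8064, 0.0114]
q̇ = J⁺·V = [-0.8040, -0.4430, 0.3680, -0.5370]

-0.8040 -0.4430 0.3680 -0.5370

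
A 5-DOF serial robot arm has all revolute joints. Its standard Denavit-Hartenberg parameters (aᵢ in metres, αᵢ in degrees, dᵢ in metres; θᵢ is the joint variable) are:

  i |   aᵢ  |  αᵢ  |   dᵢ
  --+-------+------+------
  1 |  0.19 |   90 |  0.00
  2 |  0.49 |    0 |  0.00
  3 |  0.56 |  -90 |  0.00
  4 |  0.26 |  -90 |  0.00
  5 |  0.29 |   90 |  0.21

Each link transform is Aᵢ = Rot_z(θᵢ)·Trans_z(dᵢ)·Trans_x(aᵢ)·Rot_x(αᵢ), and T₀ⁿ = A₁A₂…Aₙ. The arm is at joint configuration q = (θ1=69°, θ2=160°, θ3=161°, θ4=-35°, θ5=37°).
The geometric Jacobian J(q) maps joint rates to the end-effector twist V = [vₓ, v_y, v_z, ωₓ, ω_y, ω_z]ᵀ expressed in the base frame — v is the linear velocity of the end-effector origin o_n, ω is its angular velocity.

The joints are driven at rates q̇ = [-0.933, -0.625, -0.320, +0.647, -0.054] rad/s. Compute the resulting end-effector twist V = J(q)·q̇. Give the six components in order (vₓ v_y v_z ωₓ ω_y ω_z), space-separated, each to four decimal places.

-0.1602 -0.6894 -0.4438 -0.7036 0.6805 -0.4107

o_n = [0.2680, 0.3914, -0.6497]
J₁: ẑ×o_n = [-0.3914, 0.2680, 0.0000], ω = ẑ
J2: z=[0.9336, -0.3584, 0.0000] o=[0.0681, 0.1774, 0.0000] → [0.2328, 0.6065, 0.2715, 0.9336, -0.3584, 0.0000]
J3: z=[0.9336, -0.3584, 0.0000] o=[-0.0969, -0.2525, 0.1676] → [0.2929, 0.7630, 0.7319, 0.9336, -0.3584, 0.0000]
J4: z=[0.2255, 0.5875, 0.7771] o=[0.0590, 0.1538, -0.1848] → [-0.4578, 0.2673, -0.0692, 0.2255, 0.5875, 0.7771]
J5: z=[-0.6050, 0.7097, -0.3610] o=[0.2576, 0.2549, -0.3189] → [-0.1855, -0.2039, -0.0900, -0.6050, 0.7097, -0.3610]
V = J·q̇ = [-0.1602, -0.6894, -0.4438, -0.7036, 0.6805, -0.4107]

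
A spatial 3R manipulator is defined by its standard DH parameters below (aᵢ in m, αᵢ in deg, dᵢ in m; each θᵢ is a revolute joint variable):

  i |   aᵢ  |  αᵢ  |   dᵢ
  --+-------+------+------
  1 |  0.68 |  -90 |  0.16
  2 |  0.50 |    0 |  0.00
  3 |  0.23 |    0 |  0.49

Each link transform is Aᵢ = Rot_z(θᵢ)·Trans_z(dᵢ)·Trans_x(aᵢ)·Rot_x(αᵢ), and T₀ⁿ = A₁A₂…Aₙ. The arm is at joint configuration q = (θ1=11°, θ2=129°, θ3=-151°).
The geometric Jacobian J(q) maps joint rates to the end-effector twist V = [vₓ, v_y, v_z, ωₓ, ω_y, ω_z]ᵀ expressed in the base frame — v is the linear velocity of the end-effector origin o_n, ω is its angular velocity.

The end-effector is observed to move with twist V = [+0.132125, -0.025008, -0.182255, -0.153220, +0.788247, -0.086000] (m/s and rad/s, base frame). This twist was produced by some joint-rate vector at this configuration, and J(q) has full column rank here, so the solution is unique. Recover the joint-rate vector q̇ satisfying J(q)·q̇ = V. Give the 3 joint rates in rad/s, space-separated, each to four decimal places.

-0.0860 -0.0350 0.8380

o_n = [0.4745, 0.5914, -0.1424]
J₁: ẑ×o_n = [-0.5914, 0.4745, 0.0000], ω = ẑ
J2: z=[-0.1908, 0.9816, 0.0000] o=[0.6675, 0.1298, 0.1600] → [-0.2969, -0.0577, 0.1014, -0.1908, 0.9816, 0.0000]
J3: z=[-0.1908, 0.9816, 0.0000] o=[0.3586, 0.0697, -0.2286] → [0.0846, 0.0164, -0.2133, -0.1908, 0.9816, 0.0000]
q̇ = J⁺·V = [-0.0860, -0.0350, 0.8380]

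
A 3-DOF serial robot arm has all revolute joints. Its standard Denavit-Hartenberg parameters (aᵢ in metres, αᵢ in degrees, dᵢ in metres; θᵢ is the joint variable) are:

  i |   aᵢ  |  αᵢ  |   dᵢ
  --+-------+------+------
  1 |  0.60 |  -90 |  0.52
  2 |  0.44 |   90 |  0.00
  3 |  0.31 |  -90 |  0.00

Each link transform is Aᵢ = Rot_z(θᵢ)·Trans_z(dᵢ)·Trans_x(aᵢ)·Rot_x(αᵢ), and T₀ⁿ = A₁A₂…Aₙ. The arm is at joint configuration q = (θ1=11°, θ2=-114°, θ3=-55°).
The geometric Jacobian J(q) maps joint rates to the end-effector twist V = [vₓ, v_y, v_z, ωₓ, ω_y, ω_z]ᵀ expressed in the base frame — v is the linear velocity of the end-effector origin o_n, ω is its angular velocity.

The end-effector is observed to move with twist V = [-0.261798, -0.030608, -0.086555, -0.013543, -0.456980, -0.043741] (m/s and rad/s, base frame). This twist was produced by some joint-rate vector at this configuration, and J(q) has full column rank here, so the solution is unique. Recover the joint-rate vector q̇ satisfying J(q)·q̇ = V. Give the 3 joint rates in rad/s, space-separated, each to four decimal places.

0.0010 -0.4460 0.1100

o_n = [0.3908, -0.1827, 1.0844]
J₁: ẑ×o_n = [0.1827, 0.3908, -0.0000], ω = ẑ
J2: z=[-0.1908, 0.9816, 0.0000] o=[0.5890, 0.1145, 0.5200] → [0.5540, 0.1077, 0.2513, -0.1908, 0.9816, 0.0000]
J3: z=[-0.8968, -0.1743, -0.4067] o=[0.4133, 0.0803, 0.9220] → [-0.1353, 0.1548, 0.2320, -0.8968, -0.1743, -0.4067]
q̇ = J⁺·V = [0.0010, -0.4460, 0.1100]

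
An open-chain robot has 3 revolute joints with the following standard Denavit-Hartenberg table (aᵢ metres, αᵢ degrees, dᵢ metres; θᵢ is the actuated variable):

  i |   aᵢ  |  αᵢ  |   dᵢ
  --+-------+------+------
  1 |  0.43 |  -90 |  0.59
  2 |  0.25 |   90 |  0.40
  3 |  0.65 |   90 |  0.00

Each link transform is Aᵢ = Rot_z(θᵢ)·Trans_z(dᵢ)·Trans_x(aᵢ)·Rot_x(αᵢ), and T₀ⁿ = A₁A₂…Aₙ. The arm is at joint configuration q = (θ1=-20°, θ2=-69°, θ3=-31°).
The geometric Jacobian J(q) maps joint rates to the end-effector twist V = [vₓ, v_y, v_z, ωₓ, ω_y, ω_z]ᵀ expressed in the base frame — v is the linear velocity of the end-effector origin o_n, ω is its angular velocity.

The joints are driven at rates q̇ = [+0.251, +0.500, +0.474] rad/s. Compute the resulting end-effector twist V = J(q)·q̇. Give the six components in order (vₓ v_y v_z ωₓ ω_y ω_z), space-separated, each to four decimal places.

0.5442 0.2751 0.0035 -0.2448 0.6212 0.4209

o_n = [0.6982, -0.1847, 1.3435]
J₁: ẑ×o_n = [0.1847, 0.6982, -0.0000], ω = ẑ
J2: z=[0.3420, 0.9397, 0.0000] o=[0.4041, -0.1471, 0.5900] → [0.7081, -0.2577, -0.2893, 0.3420, 0.9397, 0.0000]
J3: z=[-0.8773, 0.3193, 0.3584] o=[0.6251, 0.1982, 0.8234] → [0.3033, 0.4825, 0.3125, -0.8773, 0.3193, 0.3584]
V = J·q̇ = [0.5442, 0.2751, 0.0035, -0.2448, 0.6212, 0.4209]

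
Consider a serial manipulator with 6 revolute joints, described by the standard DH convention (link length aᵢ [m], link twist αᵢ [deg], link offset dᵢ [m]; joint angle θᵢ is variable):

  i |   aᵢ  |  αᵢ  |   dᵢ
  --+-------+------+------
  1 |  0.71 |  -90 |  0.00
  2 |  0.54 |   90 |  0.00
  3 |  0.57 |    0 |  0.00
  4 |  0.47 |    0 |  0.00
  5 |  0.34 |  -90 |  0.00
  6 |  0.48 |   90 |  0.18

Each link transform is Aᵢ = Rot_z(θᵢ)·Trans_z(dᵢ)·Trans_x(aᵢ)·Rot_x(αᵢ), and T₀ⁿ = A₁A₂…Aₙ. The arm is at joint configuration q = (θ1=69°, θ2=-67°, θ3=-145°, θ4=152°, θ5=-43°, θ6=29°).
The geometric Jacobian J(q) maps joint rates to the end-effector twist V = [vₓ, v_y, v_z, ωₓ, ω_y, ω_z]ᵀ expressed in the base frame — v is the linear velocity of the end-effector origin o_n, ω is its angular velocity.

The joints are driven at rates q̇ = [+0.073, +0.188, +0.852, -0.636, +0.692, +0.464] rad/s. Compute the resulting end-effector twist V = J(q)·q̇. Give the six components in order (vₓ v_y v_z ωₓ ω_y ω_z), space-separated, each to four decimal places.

o_n = [1.0404, 1.1180, 1.0690]
J₁: ẑ×o_n = [-1.1180, 1.0404, 0.0000], ω = ẑ
J2: z=[-0.9336, 0.3584, 0.0000] o=[0.2544, 0.6628, 0.0000] → [0.3831, 0.9980, -0.7066, -0.9336, 0.3584, 0.0000]
J3: z=[-0.3299, -0.8594, 0.3907] o=[0.3301, 0.8598, 0.4971] → [-0.5924, 0.4662, 0.5253, -0.3299, -0.8594, 0.3907]
J4: z=[-0.3299, -0.8594, 0.3907] o=[0.5699, 0.5723, 0.0673] → [-1.0740, 0.5143, 0.2243, -0.3299, -0.8594, 0.3907]
J5: z=[-0.3299, -0.8594, 0.3907] o=[0.5817, 0.7630, 0.4967] → [-0.6305, 0.3680, 0.2771, -0.3299, -0.8594, 0.3907]
J6: z=[-0.6730, 0.5043, 0.5411] o=[0.8068, 0.7918, 0.7499] → [-0.0156, 0.3411, -0.3373, -0.6730, 0.5043, 0.5411]
V = J·q̇ = [-0.2747, 0.7466, 0.2072, -0.7873, -0.4789, 0.6788]

-0.2747 0.7466 0.2072 -0.7873 -0.4789 0.6788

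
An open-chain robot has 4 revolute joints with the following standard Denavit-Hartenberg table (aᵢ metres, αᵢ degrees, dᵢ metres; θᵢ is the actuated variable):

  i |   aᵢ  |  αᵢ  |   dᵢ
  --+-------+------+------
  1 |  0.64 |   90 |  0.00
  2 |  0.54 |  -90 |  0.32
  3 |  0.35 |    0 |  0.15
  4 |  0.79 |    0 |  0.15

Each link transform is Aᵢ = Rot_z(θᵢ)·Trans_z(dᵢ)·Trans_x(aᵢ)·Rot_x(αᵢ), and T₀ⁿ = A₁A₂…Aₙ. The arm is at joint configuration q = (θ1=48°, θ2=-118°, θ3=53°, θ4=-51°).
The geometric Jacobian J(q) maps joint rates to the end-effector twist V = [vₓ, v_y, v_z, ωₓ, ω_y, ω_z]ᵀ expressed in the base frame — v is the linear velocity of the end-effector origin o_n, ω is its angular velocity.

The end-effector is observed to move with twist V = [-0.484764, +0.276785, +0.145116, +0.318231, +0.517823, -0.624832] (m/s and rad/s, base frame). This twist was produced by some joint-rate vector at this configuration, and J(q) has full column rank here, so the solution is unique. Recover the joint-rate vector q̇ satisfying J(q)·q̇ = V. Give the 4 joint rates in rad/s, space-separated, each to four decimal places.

o_n = [0.1313, 0.1265, -1.5007]
J₁: ẑ×o_n = [-0.1265, 0.1313, 0.0000], ω = ẑ
J2: z=[0.7431, -0.6691, 0.0000] o=[0.4282, 0.4756, 0.0000] → [1.0042, 1.1152, -0.4582, 0.7431, -0.6691, 0.0000]
J3: z=[0.5908, 0.6562, -0.4695] o=[0.4964, 0.0731, -0.4768] → [-0.6468, 0.7764, 0.2711, 0.5908, 0.6562, -0.4695]
J4: z=[0.5908, 0.6562, -0.4695] o=[0.3111, 0.2851, -0.7332] → [-0.5781, 0.5379, 0.0243, 0.5908, 0.6562, -0.4695]
q̇ = J⁺·V = [-0.3070, -0.1100, 0.3170, 0.3600]

-0.3070 -0.1100 0.3170 0.3600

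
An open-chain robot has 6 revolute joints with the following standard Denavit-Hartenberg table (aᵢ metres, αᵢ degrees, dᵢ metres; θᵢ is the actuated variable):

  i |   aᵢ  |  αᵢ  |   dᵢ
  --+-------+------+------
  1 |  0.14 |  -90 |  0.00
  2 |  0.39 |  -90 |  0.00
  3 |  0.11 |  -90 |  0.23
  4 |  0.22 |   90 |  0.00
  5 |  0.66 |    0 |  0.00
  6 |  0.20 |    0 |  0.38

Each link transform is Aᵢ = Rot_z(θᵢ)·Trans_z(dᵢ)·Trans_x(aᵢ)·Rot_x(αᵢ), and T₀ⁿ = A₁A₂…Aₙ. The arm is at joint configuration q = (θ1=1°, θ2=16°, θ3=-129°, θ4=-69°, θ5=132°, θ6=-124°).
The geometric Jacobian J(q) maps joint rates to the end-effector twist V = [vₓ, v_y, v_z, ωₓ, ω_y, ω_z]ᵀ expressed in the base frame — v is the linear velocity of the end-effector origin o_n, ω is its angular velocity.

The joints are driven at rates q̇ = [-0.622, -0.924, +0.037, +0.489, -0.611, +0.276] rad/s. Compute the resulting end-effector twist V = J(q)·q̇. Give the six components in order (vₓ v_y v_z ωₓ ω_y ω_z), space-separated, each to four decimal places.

0.5623 -0.3509 0.2940 0.2055 -0.3697 -0.5927

o_n = [0.9580, 0.1461, -0.5933]
J₁: ẑ×o_n = [-0.1461, 0.9580, 0.0000], ω = ẑ
J2: z=[-0.0175, 0.9998, 0.0000] o=[0.1400, 0.0024, 0.0000] → [-0.5932, -0.0104, -0.8204, -0.0175, 0.9998, 0.0000]
J3: z=[-0.2756, -0.0048, -0.9613] o=[0.5148, 0.0090, -0.1075] → [0.1342, -0.5599, -0.0357, -0.2756, -0.0048, -0.9613]
J4: z=[0.7359, 0.6423, -0.2142] o=[0.3834, 0.0922, -0.3095] → [-0.1707, 0.0858, -0.3293, 0.7359, 0.6423, -0.2142]
J5: z=[0.4786, -0.7173, -0.5064] o=[0.2780, 0.1516, -0.4933] → [0.0690, -0.2965, 0.4851, 0.4786, -0.7173, -0.5064]
J6: z=[0.4786, -0.7173, -0.5064] o=[0.8505, 0.3473, -0.2295] → [0.1591, 0.1197, -0.0192, 0.4786, -0.7173, -0.5064]
V = J·q̇ = [0.5623, -0.3509, 0.2940, 0.2055, -0.3697, -0.5927]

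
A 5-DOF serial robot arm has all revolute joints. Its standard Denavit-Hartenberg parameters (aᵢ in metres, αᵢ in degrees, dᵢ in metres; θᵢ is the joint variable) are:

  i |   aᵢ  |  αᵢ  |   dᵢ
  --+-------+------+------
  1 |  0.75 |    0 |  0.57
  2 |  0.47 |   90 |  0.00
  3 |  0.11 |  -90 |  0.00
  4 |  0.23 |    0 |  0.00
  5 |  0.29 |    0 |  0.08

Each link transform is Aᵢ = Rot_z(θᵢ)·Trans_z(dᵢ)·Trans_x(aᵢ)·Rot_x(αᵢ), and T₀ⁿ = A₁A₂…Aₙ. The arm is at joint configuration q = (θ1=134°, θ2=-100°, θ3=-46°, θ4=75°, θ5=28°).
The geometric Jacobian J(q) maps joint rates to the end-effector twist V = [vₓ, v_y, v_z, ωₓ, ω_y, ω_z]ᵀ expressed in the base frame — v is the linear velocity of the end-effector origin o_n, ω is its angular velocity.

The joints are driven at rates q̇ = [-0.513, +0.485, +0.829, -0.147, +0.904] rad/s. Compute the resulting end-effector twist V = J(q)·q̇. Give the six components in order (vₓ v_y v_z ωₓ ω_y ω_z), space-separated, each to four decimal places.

0.2394 0.1517 0.2381 0.9150 -0.3828 0.4979

o_n = [-0.3058, 1.2935, 0.5506]
J₁: ẑ×o_n = [-1.2935, -0.3058, 0.0000], ω = ẑ
J2: z=[0.0000, 0.0000, 1.0000] o=[-0.5210, 0.5395, 0.5700] → [-0.7540, 0.2152, 0.0000, 0.0000, 0.0000, 1.0000]
J3: z=[0.5592, -0.8290, 0.0000] o=[-0.1313, 0.8023, 0.5700] → [0.0161, 0.0109, 0.1300, 0.5592, -0.8290, 0.0000]
J4: z=[0.5964, 0.4022, 0.6947] o=[-0.0680, 0.8451, 0.4909] → [-0.2875, -0.2008, 0.3631, 0.5964, 0.4022, 0.6947]
J5: z=[0.5964, 0.4022, 0.6947] o=[-0.1579, 1.0524, 0.4481] → [-0.1263, -0.1638, 0.2033, 0.5964, 0.4022, 0.6947]
V = J·q̇ = [0.2394, 0.1517, 0.2381, 0.9150, -0.3828, 0.4979]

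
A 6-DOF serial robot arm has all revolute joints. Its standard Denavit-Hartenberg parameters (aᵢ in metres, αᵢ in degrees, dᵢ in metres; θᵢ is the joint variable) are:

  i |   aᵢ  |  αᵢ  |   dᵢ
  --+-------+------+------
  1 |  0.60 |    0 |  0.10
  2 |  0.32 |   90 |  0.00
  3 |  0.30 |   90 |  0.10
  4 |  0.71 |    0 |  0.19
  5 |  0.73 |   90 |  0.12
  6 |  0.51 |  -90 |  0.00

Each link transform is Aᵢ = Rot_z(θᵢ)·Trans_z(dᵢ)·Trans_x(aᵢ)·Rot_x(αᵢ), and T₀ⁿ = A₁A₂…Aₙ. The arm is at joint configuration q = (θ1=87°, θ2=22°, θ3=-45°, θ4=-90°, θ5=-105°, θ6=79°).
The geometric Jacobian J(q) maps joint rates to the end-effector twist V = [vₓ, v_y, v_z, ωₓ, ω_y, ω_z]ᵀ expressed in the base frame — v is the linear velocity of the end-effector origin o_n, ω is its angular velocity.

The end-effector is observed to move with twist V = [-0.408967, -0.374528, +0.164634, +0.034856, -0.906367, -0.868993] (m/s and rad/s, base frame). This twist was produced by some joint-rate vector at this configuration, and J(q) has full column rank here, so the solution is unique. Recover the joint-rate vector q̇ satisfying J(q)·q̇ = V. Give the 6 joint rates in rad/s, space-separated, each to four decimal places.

-0.8210 0.7680 -0.1240 0.3770 0.8140 -0.1430

o_n = [-0.1456, -0.1028, -0.1203]
J₁: ẑ×o_n = [0.1028, -0.1456, 0.0000], ω = ẑ
J2: z=[0.0000, 0.0000, 1.0000] o=[0.0314, 0.5992, 0.1000] → [0.7020, -0.1770, 0.0000, 0.0000, 0.0000, 1.0000]
J3: z=[0.9455, 0.3256, 0.0000] o=[-0.0728, 0.9017, 0.1000] → [-0.0717, 0.2083, -0.9261, 0.9455, 0.3256, 0.0000]
J4: z=[0.2302, -0.6686, -0.7071] o=[-0.0473, 1.1349, -0.1121] → [-0.8697, 0.0714, -0.3506, 0.2302, -0.6686, -0.7071]
J5: z=[0.2302, -0.6686, -0.7071] o=[-0.6749, 0.7767, -0.2465] → [-0.7063, -0.4033, 0.1514, 0.2302, -0.6686, -0.7071]
J6: z=[0.8537, 0.4875, -0.1830] o=[-0.3063, 0.2865, 0.1673] → [-0.2114, 0.2161, -0.4107, 0.8537, 0.4875, -0.1830]
q̇ = J⁺·V = [-0.8210, 0.7680, -0.1240, 0.3770, 0.8140, -0.1430]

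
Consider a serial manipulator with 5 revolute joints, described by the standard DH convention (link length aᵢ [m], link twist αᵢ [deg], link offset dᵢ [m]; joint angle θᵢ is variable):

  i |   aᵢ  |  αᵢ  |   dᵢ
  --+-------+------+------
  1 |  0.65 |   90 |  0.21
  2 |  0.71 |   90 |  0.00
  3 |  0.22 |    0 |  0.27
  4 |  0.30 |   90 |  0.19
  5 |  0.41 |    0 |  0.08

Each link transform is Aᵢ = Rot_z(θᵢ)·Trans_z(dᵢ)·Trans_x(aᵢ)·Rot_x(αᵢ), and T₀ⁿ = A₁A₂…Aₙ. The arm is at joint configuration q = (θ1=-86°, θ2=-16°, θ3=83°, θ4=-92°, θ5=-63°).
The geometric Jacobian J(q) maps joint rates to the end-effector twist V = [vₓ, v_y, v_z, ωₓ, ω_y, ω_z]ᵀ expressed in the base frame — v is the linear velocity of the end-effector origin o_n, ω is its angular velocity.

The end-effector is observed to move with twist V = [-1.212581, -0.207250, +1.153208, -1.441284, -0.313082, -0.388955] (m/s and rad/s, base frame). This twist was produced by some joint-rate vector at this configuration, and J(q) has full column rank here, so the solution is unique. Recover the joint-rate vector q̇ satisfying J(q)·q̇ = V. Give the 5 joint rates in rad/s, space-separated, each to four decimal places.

-0.7870 0.8670 -0.2300 -0.2110 -0.6000

o_n = [0.0611, -1.7818, -0.2130]
J₁: ẑ×o_n = [1.7818, 0.0611, -0.0000], ω = ẑ
J2: z=[-0.9976, -0.0698, 0.0000] o=[0.0453, -0.6484, 0.2100] → [0.0295, -0.4220, 1.1317, -0.9976, -0.0698, 0.0000]
J3: z=[-0.0192, 0.2750, -0.9613] o=[0.0930, -1.3292, 0.0143] → [-0.4975, 0.0262, 0.0174, -0.0192, 0.2750, -0.9613]
J4: z=[-0.0192, 0.2750, -0.9613] o=[-0.1283, -1.2960, -0.2526] → [-0.4561, -0.1813, -0.0427, -0.0192, 0.2750, -0.9613]
J5: z=[0.9748, 0.2189, 0.0431] o=[-0.0652, -1.5246, -0.5169] → [0.0776, -0.2908, -0.2784, 0.9748, 0.2189, 0.0431]
q̇ = J⁺·V = [-0.7870, 0.8670, -0.2300, -0.2110, -0.6000]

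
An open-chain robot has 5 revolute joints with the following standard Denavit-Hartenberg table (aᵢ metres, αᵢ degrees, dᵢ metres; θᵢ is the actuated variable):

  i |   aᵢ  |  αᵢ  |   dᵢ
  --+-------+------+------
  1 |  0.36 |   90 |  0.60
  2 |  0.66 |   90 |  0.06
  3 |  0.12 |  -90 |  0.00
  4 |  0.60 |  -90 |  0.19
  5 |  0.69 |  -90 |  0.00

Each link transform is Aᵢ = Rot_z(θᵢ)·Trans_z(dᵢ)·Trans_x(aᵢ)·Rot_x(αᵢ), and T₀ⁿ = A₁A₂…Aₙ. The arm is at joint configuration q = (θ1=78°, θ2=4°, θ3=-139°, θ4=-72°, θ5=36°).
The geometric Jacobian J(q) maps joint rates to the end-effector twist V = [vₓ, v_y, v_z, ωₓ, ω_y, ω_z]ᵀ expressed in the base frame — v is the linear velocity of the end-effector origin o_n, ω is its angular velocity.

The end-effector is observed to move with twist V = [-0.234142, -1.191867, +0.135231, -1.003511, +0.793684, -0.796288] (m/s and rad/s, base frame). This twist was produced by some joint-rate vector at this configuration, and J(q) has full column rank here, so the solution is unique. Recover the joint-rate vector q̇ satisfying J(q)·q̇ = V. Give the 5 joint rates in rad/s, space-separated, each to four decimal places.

o_n = [0.0347, 0.6002, -0.4878]
J₁: ẑ×o_n = [-0.6002, 0.0347, 0.0000], ω = ẑ
J2: z=[0.9781, -0.2079, 0.0000] o=[0.0748, 0.3521, 0.6000] → [0.2262, 1.0641, 0.2343, 0.9781, -0.2079, 0.0000]
J3: z=[0.0145, 0.0682, -0.9976] o=[0.2704, 0.9837, 0.6460] → [-0.4599, 0.2516, 0.0105, 0.0145, 0.0682, -0.9976]
J4: z=[-0.6021, 0.7971, 0.0458] o=[0.1746, 0.9117, 0.6397] → [-0.8845, -0.6854, 0.2990, -0.6021, 0.7971, 0.0458]
J5: z=[-0.7637, -0.5917, 0.2582] o=[-0.0795, 0.9908, 0.0694] → [0.4306, -0.3961, 0.3658, -0.7637, -0.5917, 0.2582]
q̇ = J⁺·V = [-0.9760, -0.5010, -0.1440, 0.8670, -0.0140]

-0.9760 -0.5010 -0.1440 0.8670 -0.0140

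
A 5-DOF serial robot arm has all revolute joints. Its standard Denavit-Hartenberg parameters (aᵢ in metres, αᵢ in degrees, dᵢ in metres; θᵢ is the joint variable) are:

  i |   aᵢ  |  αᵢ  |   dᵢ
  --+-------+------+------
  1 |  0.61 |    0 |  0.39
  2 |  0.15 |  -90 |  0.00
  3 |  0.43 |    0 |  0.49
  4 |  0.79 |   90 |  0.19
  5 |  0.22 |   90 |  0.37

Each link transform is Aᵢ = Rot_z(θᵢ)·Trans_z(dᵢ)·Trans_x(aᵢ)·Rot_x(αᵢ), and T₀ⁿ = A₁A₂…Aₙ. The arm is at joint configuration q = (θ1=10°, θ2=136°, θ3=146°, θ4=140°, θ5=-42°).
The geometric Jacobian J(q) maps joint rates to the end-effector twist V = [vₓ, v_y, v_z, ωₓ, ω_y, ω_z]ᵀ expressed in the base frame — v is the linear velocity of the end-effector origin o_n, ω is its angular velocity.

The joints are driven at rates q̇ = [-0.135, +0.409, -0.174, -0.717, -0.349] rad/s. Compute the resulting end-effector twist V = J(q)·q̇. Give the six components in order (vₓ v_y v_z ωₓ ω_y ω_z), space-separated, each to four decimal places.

0.9425 -0.5394 -0.1941 0.2201 0.9263 0.1778

o_n = [0.5510, -0.5032, 1.1681]
J₁: ẑ×o_n = [0.5032, 0.5510, -0.0000], ω = ẑ
J2: z=[0.0000, 0.0000, 1.0000] o=[0.6007, 0.1059, 0.3900] → [0.6091, -0.0498, 0.0000, 0.0000, 0.0000, 1.0000]
J3: z=[-0.5592, -0.8290, 0.0000] o=[0.4764, 0.1898, 0.3900] → [-0.6451, 0.4351, 0.4493, -0.5592, -0.8290, 0.0000]
J4: z=[-0.5592, -0.8290, 0.0000] o=[0.4979, -0.4158, 0.1495] → [-0.8444, 0.5696, 0.0928, -0.5592, -0.8290, 0.0000]
J5: z=[0.7969, -0.5375, 0.2756] o=[0.2111, -0.4515, 0.9089] → [-0.1251, -0.1129, 0.1415, 0.7969, -0.5375, 0.2756]
V = J·q̇ = [0.9425, -0.5394, -0.1941, 0.2201, 0.9263, 0.1778]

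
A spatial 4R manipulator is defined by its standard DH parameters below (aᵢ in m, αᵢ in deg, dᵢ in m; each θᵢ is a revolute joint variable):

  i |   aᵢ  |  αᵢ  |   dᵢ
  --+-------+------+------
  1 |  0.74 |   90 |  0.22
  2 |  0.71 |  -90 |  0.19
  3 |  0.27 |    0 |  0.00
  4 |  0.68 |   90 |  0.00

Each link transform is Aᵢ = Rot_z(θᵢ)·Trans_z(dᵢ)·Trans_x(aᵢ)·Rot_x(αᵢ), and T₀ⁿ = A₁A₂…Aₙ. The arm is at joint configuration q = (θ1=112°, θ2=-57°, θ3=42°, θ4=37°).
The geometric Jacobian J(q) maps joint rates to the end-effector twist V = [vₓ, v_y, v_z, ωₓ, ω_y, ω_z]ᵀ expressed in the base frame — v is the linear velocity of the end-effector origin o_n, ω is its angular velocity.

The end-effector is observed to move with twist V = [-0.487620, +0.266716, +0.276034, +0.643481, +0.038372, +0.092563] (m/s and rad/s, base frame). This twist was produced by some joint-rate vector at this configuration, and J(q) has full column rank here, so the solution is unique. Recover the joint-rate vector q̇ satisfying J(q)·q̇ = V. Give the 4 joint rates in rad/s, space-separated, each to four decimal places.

o_n = [-1.0997, 0.9649, -0.6526]
J₁: ẑ×o_n = [-0.9649, -1.0997, 0.0000], ω = ẑ
J2: z=[0.9272, 0.3746, 0.0000] o=[-0.2772, 0.6861, 0.2200] → [-0.3269, 0.8090, 0.5666, 0.9272, 0.3746, 0.0000]
J3: z=[-0.3142, 0.7776, 0.5446] o=[-0.2459, 1.1158, -0.3755] → [-0.1333, -0.5521, 0.7113, -0.3142, 0.7776, 0.5446]
J4: z=[-0.3142, 0.7776, 0.5446] o=[-0.4543, 1.1495, -0.5437] → [0.0159, -0.3857, 0.5598, -0.3142, 0.7776, 0.5446]
q̇ = J⁺·V = [0.2260, 0.6110, 0.4420, -0.6870]

0.2260 0.6110 0.4420 -0.6870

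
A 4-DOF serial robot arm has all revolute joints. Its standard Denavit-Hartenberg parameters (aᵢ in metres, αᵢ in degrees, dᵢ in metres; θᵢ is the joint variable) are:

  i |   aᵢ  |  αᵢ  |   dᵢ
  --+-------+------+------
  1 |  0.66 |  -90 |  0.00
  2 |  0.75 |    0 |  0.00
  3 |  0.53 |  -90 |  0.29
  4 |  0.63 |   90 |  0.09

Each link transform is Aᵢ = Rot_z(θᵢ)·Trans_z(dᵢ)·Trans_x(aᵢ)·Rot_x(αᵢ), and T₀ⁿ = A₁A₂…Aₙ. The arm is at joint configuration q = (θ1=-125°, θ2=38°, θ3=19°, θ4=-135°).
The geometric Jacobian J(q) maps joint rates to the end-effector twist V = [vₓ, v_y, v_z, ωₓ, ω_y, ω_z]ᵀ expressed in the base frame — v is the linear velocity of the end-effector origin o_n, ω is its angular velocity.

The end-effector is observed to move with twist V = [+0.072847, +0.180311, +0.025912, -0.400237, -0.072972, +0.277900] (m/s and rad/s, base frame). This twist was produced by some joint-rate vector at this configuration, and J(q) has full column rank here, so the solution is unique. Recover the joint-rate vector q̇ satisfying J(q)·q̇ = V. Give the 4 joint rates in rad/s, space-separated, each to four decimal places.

o_n = [-0.0982, -1.4225, -0.5817]
J₁: ẑ×o_n = [1.4225, -0.0982, 0.0000], ω = ẑ
J2: z=[0.8192, -0.5736, 0.0000] o=[-0.3786, -0.5406, 0.0000] → [0.3336, 0.4765, -0.5616, 0.8192, -0.5736, 0.0000]
J3: z=[0.8192, -0.5736, 0.0000] o=[-0.7175, -1.0248, -0.4617] → [0.0688, 0.0982, 0.0294, 0.8192, -0.5736, 0.0000]
J4: z=[0.4810, 0.6870, -0.5446] o=[-0.6456, -1.4276, -0.9062] → [0.2258, -0.4543, -0.3736, 0.4810, 0.6870, -0.5446]
q̇ = J⁺·V = [0.0900, 0.1600, -0.4460, -0.3450]

0.0900 0.1600 -0.4460 -0.3450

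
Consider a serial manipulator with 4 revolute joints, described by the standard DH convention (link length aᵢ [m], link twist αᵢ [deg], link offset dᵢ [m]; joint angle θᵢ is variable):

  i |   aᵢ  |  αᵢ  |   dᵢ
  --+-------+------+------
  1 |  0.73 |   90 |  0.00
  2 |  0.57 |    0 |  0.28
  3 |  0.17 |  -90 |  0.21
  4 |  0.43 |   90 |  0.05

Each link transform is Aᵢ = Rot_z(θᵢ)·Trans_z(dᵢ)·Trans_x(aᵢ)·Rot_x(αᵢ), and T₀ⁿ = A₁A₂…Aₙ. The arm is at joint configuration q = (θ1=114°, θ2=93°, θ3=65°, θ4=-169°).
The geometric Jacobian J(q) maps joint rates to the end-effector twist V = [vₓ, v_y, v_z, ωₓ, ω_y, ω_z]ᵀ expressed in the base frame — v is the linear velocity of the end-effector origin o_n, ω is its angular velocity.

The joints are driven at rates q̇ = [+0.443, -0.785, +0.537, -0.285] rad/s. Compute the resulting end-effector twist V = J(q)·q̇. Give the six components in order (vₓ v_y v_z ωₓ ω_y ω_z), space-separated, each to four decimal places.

-0.7597 0.4138 -0.0387 -0.2700 -0.0033 0.7072

o_n = [0.1504, 1.0687, 0.4284]
J₁: ẑ×o_n = [-1.0687, 0.1504, 0.0000], ω = ẑ
J2: z=[0.9135, 0.4067, 0.0000] o=[-0.2969, 0.6669, 0.0000] → [0.1743, -0.3914, 0.1852, 0.9135, 0.4067, 0.0000]
J3: z=[0.9135, 0.4067, 0.0000] o=[-0.0290, 0.7535, 0.5692] → [-0.0573, 0.1286, 0.2150, 0.9135, 0.4067, 0.0000]
J4: z=[0.1524, -0.3422, -0.9272] o=[0.2270, 0.6949, 0.6329] → [0.4165, 0.1022, 0.0307, 0.1524, -0.3422, -0.9272]
V = J·q̇ = [-0.7597, 0.4138, -0.0387, -0.2700, -0.0033, 0.7072]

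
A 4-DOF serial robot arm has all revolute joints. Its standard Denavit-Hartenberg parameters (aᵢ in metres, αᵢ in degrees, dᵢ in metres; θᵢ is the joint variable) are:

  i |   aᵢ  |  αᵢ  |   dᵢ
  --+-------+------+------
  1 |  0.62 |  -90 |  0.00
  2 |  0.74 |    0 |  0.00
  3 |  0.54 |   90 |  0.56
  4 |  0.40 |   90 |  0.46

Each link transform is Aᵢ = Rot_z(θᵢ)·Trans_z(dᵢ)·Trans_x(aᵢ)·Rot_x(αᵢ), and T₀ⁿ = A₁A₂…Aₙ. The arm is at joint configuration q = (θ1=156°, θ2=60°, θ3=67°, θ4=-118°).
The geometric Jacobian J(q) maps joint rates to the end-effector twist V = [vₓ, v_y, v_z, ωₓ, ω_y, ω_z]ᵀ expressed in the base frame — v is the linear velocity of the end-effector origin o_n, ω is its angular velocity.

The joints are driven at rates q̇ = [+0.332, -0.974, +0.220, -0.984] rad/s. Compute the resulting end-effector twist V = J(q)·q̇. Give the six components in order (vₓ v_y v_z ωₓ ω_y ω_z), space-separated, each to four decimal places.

-1.3128 -0.0340 0.7551 1.0246 0.3692 0.9242

o_n = [-1.1305, 0.2769, -1.1990]
J₁: ẑ×o_n = [-0.2769, -1.1305, 0.0000], ω = ẑ
J2: z=[-0.4067, -0.9135, 0.0000] o=[-0.5664, 0.2522, 0.0000] → [1.0953, -0.4877, -0.5254, -0.4067, -0.9135, 0.0000]
J3: z=[-0.4067, -0.9135, 0.0000] o=[-0.9044, 0.4027, -0.6409] → [0.5099, -0.2270, -0.1554, -0.4067, -0.9135, 0.0000]
J4: z=[-0.7296, 0.3248, -0.6018] o=[-0.8353, -0.2411, -1.0721] → [0.2706, 0.0851, -0.2821, -0.7296, 0.3248, -0.6018]
V = J·q̇ = [-1.3128, -0.0340, 0.7551, 1.0246, 0.3692, 0.9242]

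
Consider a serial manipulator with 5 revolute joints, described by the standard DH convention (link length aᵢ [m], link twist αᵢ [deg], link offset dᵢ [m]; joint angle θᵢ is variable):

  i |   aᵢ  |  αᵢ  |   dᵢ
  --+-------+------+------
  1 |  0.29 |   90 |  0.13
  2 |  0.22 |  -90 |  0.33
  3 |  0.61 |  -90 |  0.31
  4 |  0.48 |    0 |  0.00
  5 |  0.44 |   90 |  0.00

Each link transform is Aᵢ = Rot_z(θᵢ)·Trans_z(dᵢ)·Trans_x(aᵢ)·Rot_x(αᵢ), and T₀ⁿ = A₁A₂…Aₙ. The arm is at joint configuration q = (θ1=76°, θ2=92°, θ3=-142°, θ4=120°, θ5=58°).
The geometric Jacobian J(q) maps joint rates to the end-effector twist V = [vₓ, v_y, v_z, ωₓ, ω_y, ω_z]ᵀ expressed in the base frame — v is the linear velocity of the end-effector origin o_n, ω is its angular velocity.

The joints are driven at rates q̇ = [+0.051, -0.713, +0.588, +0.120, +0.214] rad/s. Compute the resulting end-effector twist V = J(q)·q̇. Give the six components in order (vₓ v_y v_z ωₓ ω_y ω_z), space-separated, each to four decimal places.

-0.0750 0.0572 -0.0674 -0.5803 -0.4683 0.2360

o_n = [0.3756, 0.3200, 0.4090]
J₁: ẑ×o_n = [-0.3200, 0.3756, 0.0000], ω = ẑ
J2: z=[0.9703, -0.2419, 0.0000] o=[0.0702, 0.2814, 0.1300] → [-0.0675, -0.2707, 0.1114, 0.9703, -0.2419, 0.0000]
J3: z=[-0.2418, -0.9697, -0.0349] o=[0.3885, 0.1941, 0.3499] → [-0.0530, 0.0147, -0.0429, -0.2418, -0.9697, -0.0349]
J4: z=[0.7594, -0.2115, 0.6153] o=[0.6820, -0.1811, -0.1413] → [-0.4247, -0.6064, 0.3157, 0.7594, -0.2115, 0.6153]
J5: z=[0.7594, -0.2115, 0.6153] o=[0.6375, 0.2514, 0.0622] → [-0.1156, -0.4245, -0.0033, 0.7594, -0.2115, 0.6153]
V = J·q̇ = [-0.0750, 0.0572, -0.0674, -0.5803, -0.4683, 0.2360]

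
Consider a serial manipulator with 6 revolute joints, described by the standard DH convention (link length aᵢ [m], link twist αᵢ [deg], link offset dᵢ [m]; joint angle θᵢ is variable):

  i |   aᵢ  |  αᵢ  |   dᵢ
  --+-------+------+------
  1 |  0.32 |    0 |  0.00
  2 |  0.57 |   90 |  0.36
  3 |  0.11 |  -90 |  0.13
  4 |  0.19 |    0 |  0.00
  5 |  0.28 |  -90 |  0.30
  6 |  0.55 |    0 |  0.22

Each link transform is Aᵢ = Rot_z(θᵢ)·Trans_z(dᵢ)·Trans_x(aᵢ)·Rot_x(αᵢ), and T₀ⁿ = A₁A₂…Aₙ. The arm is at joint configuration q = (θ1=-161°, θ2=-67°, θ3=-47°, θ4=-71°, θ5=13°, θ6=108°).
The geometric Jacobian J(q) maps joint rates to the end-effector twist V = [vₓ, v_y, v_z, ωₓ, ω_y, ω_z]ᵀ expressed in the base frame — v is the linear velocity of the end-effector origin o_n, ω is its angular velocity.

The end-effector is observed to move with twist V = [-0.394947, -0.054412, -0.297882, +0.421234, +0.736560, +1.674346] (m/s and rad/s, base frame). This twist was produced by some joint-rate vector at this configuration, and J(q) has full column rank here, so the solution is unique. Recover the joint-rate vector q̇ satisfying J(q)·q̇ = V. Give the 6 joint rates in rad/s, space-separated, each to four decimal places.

o_n = [-0.5522, 0.6010, -0.0969]
J₁: ẑ×o_n = [-0.6010, -0.5522, 0.0000], ω = ẑ
J2: z=[0.0000, 0.0000, 1.0000] o=[-0.3026, -0.1042, 0.0000] → [-0.7052, -0.2496, 0.0000, 0.0000, 0.0000, 1.0000]
J3: z=[0.7431, 0.6691, 0.0000] o=[-0.6840, 0.3194, 0.3600] → [-0.3057, 0.3396, 0.1211, 0.7431, 0.6691, 0.0000]
J4: z=[-0.4894, 0.5435, 0.6820] o=[-0.6376, 0.4621, 0.2796] → [-0.2993, -0.1260, -0.1144, -0.4894, 0.5435, 0.6820]
J5: z=[-0.4894, 0.5435, 0.6820] o=[-0.5323, 0.6137, 0.2343] → [-0.1714, -0.1756, 0.0170, -0.4894, 0.5435, 0.6820]
J6: z=[-0.7808, 0.0752, -0.6202] o=[-0.5703, 1.0108, 0.3304] → [-0.2863, -0.3449, 0.3186, -0.7808, 0.0752, -0.6202]
q̇ = J⁺·V = [0.6820, -0.2200, 0.3650, 0.7180, 0.3030, -0.8320]

0.6820 -0.2200 0.3650 0.7180 0.3030 -0.8320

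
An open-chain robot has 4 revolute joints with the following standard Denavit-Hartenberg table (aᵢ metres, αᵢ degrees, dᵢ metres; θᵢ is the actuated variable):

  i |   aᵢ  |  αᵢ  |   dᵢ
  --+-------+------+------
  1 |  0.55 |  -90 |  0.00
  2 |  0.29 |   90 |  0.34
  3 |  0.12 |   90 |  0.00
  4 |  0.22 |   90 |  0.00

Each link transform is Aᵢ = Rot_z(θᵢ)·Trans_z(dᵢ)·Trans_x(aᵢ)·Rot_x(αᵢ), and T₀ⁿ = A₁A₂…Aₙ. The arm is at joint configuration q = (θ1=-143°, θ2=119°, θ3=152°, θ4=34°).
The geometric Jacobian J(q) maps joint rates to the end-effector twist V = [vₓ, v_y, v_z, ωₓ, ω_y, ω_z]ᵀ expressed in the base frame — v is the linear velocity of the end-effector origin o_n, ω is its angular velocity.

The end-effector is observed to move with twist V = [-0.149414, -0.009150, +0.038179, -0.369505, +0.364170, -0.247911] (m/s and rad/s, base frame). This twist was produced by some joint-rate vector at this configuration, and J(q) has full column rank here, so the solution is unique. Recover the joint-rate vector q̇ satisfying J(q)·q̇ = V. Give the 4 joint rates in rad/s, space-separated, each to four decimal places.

o_n = [-0.2262, -0.7740, -0.0798]
J₁: ẑ×o_n = [0.7740, -0.2262, 0.0000], ω = ẑ
J2: z=[0.6018, -0.7986, 0.0000] o=[-0.4392, -0.3310, 0.0000] → [0.0637, 0.0480, -0.0964, 0.6018, -0.7986, 0.0000]
J3: z=[-0.6985, -0.5264, -0.4848] o=[-0.1223, -0.5179, -0.2536] → [-0.2156, 0.1718, 0.1242, -0.6985, -0.5264, -0.4848]
J4: z=[0.7131, -0.5682, -0.4106] o=[-0.1295, -0.5938, -0.1610] → [-0.1201, -0.0182, -0.1834, 0.7131, -0.5682, -0.4106]
q̇ = J⁺·V = [-0.0260, -0.8090, 0.1740, 0.3350]

-0.0260 -0.8090 0.1740 0.3350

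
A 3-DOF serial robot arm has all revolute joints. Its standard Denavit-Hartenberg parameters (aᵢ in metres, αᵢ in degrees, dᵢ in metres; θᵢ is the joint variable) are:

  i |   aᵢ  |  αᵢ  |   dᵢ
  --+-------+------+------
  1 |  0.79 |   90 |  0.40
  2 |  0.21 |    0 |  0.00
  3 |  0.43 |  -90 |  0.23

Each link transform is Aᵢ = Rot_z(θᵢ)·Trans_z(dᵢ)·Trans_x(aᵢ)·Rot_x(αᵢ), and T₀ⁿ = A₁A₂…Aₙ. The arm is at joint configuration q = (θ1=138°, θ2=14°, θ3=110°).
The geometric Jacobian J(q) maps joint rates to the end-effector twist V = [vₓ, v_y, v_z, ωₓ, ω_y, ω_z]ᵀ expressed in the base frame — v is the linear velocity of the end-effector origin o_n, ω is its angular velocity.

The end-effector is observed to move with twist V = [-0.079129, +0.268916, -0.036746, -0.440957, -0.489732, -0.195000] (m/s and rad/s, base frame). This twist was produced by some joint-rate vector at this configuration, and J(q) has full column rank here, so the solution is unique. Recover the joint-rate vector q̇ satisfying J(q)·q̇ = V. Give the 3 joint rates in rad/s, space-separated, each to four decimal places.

-0.1950 -0.9580 0.2990

o_n = [-0.4059, 0.6750, 0.8073]
J₁: ẑ×o_n = [-0.6750, -0.4059, 0.0000], ω = ẑ
J2: z=[0.6691, 0.7431, 0.0000] o=[-0.5871, 0.5286, 0.4000] → [0.3027, -0.2725, -0.0367, 0.6691, 0.7431, 0.0000]
J3: z=[0.6691, 0.7431, 0.0000] o=[-0.7385, 0.6650, 0.4508] → [0.2649, -0.2385, -0.2405, 0.6691, 0.7431, 0.0000]
q̇ = J⁺·V = [-0.1950, -0.9580, 0.2990]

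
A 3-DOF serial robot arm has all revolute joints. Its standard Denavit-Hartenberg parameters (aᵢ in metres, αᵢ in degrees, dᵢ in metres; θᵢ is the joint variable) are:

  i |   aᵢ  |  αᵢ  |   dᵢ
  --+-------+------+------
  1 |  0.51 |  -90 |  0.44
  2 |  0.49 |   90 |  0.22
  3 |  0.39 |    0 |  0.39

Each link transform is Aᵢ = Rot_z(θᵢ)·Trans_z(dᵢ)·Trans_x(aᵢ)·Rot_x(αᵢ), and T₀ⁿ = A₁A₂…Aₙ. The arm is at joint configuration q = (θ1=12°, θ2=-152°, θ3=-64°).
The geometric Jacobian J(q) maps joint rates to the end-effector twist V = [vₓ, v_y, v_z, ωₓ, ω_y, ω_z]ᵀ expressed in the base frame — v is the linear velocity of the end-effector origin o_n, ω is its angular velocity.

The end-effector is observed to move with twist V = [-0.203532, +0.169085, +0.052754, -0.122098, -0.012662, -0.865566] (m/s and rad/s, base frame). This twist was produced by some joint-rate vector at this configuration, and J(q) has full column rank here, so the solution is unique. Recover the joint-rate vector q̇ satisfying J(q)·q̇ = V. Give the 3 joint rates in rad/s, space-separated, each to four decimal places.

-0.6360 0.0130 0.2600

o_n = [-0.2239, -0.1810, 0.4060]
J₁: ẑ×o_n = [0.1810, -0.2239, 0.0000], ω = ẑ
J2: z=[-0.2079, 0.9781, 0.0000] o=[0.4989, 0.1060, 0.4400] → [-0.0333, -0.0071, 0.7667, -0.2079, 0.9781, 0.0000]
J3: z=[-0.4592, -0.0976, -0.8829] o=[0.0299, 0.2313, 0.6700] → [-0.3383, 0.1029, 0.1646, -0.4592, -0.0976, -0.8829]
q̇ = J⁺·V = [-0.6360, 0.0130, 0.2600]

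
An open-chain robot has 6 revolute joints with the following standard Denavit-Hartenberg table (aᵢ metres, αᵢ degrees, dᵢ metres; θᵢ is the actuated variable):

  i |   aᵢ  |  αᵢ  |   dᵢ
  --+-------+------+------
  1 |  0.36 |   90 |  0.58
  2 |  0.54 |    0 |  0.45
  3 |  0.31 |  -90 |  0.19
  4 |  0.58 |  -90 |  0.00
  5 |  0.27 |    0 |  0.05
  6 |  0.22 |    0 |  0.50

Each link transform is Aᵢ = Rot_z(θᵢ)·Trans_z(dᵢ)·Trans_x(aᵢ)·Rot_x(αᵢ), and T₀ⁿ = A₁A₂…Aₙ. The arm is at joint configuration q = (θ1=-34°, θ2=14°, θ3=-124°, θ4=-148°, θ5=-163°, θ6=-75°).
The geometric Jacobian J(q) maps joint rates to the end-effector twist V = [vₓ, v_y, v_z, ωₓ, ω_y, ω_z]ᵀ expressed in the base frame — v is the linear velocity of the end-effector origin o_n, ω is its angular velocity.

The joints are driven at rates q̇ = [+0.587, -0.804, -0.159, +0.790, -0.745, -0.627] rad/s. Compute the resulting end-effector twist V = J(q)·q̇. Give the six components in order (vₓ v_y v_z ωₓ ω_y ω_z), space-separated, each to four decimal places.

o_n = [-0.1517, -1.3634, 0.3458]
J₁: ẑ×o_n = [1.3634, -0.1517, 0.0000], ω = ẑ
J2: z=[-0.5592, -0.8290, 0.0000] o=[0.2985, -0.2013, 0.5800] → [0.1942, -0.1310, 0.2766, -0.5592, -0.8290, 0.0000]
J3: z=[-0.5592, -0.8290, 0.0000] o=[0.4812, -0.8674, 0.7106] → [0.3025, -0.2040, -0.2473, -0.5592, -0.8290, 0.0000]
J4: z=[0.7790, -0.5255, -0.3420] o=[0.2871, -0.9656, 0.4193] → [-0.0974, 0.2074, -0.5405, 0.7790, -0.5255, -0.3420]
J5: z=[-0.6245, -0.6017, -0.4980] o=[0.2547, -1.3145, 0.8815] → [0.2980, -0.1322, -0.2140, -0.6245, -0.6017, -0.4980]
J6: z=[-0.6245, -0.6017, -0.4980] o=[0.2993, -1.2307, 0.6239] → [0.1012, 0.0510, -0.1886, -0.6245, -0.6017, -0.4980]
V = J·q̇ = [0.2337, 0.2790, -0.3325, 2.0107, 1.2088, 1.0000]

0.2337 0.2790 -0.3325 2.0107 1.2088 1.0000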